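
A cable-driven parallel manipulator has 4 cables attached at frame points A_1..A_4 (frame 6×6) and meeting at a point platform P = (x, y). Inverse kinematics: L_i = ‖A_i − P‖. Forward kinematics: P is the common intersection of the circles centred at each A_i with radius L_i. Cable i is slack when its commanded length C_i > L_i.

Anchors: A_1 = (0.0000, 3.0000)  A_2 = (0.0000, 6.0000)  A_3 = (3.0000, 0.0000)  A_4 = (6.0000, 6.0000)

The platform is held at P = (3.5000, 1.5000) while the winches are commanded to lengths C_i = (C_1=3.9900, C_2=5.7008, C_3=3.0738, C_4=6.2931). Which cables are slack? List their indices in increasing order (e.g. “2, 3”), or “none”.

cable 1: √((-3.5000)²+(1.5000)²)=3.8079, C_1=3.9900: slack
cable 2: √((-3.5000)²+(4.5000)²)=5.7009, C_2=5.7008: taut
cable 3: √((-0.5000)²+(-1.5000)²)=1.5811, C_3=3.0738: slack
cable 4: √((2.5000)²+(4.5000)²)=5.1478, C_4=6.2931: slack

1, 3, 4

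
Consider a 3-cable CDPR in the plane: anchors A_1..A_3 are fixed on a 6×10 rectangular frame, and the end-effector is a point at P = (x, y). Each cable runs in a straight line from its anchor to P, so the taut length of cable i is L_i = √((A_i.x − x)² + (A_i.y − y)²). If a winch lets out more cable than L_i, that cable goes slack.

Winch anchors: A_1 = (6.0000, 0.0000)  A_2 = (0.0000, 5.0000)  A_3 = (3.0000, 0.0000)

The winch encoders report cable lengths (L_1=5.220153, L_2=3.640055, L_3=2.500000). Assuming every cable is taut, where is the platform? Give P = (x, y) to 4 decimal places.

each cable: (A_i−P)·(A_i−P) = L_i²; let k_i = ‖A_i‖²−L_i²
k_1 = 36.0000+0.0000−27.2500 = 8.7500
row 1: 12.0000x − 10.0000y = -3.0000  (k_2=11.7500)
row 2: 6.0000x + 0.0000y = 6.0000  (k_3=2.7500)
Cramer on rows 1–2 → x = 1.0000, y = 1.5000

(1.0000, 1.5000)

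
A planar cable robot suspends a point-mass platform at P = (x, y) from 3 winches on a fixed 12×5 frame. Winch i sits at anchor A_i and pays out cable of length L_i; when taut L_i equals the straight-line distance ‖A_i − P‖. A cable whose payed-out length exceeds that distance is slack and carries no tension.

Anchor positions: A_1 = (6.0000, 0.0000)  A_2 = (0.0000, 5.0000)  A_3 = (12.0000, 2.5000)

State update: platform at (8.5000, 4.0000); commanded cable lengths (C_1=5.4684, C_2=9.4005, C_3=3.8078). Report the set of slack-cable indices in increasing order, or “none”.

1, 2

cable 1: L_1 = ‖A_1−P‖ = 4.7170;  C_1 = 5.4684 → slack
cable 2: L_2 = ‖A_2−P‖ = 8.5586;  C_2 = 9.4005 → slack
cable 3: L_3 = ‖A_3−P‖ = 3.8079;  C_3 = 3.8078 → taut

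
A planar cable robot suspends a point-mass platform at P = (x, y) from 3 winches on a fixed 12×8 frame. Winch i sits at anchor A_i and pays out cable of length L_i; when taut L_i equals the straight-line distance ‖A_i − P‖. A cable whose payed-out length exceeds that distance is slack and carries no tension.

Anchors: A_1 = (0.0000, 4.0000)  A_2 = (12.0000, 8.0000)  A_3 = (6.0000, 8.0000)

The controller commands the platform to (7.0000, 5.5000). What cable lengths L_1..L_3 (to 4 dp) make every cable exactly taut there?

(7.1589, 5.5902, 2.6926)

L_1: Δ = A_1−P = (-7.0000, -1.5000) → ‖Δ‖ = √51.2500 = 7.1589
L_2: Δ = A_2−P = (5.0000, 2.5000) → ‖Δ‖ = √31.2500 = 5.5902
L_3: Δ = A_3−P = (-1.0000, 2.5000) → ‖Δ‖ = √7.2500 = 2.6926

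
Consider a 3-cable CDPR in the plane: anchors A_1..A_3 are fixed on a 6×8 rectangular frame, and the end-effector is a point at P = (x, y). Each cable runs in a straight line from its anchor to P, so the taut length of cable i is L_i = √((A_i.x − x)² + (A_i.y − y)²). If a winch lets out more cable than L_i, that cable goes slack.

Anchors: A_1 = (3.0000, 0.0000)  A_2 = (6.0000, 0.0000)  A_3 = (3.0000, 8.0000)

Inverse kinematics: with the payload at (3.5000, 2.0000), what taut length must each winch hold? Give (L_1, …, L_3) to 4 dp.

cable 1: Δx=-0.5000, Δy=-2.0000; L_1 = √(Δx²+Δy²) = 2.0616
cable 2: Δx=2.5000, Δy=-2.0000; L_2 = √(Δx²+Δy²) = 3.2016
cable 3: Δx=-0.5000, Δy=6.0000; L_3 = √(Δx²+Δy²) = 6.0208

(2.0616, 3.2016, 6.0208)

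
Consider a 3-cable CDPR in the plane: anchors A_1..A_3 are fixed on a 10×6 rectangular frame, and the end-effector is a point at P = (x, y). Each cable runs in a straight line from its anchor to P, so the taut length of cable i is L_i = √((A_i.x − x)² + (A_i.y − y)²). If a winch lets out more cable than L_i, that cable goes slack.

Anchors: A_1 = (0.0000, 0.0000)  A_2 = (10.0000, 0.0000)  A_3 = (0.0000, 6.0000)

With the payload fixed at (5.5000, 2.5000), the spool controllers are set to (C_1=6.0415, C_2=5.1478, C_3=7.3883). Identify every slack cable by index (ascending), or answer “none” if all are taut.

cable 1: L_1 = ‖A_1−P‖ = 6.0415;  C_1 = 6.0415 → taut
cable 2: L_2 = ‖A_2−P‖ = 5.1478;  C_2 = 5.1478 → taut
cable 3: L_3 = ‖A_3−P‖ = 6.5192;  C_3 = 7.3883 → slack

3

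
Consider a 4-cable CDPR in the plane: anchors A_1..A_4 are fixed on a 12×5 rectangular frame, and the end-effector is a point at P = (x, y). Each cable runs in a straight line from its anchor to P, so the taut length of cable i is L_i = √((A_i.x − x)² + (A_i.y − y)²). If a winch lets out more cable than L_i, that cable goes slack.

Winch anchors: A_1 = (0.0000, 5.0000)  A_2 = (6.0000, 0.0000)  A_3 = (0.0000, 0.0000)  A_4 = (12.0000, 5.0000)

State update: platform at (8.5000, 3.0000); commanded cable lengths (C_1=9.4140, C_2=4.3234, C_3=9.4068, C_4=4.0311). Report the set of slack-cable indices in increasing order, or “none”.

1, 2, 3

i=1: geometric 8.7321 vs commanded 9.4140 ⇒ slack
i=2: geometric 3.9051 vs commanded 4.3234 ⇒ slack
i=3: geometric 9.0139 vs commanded 9.4068 ⇒ slack
i=4: geometric 4.0311 vs commanded 4.0311 ⇒ taut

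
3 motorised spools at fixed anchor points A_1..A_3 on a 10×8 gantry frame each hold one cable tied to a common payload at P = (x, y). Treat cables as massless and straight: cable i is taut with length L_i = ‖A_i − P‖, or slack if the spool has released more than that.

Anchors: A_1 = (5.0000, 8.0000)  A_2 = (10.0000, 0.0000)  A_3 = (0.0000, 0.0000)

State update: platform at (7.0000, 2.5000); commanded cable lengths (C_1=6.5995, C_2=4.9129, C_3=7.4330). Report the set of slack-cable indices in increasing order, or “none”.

cable 1: L_1 = ‖A_1−P‖ = 5.8523;  C_1 = 6.5995 → slack
cable 2: L_2 = ‖A_2−P‖ = 3.9051;  C_2 = 4.9129 → slack
cable 3: L_3 = ‖A_3−P‖ = 7.4330;  C_3 = 7.4330 → taut

1, 2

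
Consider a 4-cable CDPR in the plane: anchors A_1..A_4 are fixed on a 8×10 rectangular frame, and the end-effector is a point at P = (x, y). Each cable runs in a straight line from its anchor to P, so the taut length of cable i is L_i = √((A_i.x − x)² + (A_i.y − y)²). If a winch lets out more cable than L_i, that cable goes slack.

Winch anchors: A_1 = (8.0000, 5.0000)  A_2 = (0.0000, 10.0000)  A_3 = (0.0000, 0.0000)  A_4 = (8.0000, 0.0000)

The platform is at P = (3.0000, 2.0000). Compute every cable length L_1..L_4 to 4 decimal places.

(5.8310, 8.5440, 3.6056, 5.3852)

L_1 = √((8.0000−3.0000)² + (5.0000−2.0000)²) = 5.8310
L_2 = √((0.0000−3.0000)² + (10.0000−2.0000)²) = 8.5440
L_3 = √((0.0000−3.0000)² + (0.0000−2.0000)²) = 3.6056
L_4 = √((8.0000−3.0000)² + (0.0000−2.0000)²) = 5.3852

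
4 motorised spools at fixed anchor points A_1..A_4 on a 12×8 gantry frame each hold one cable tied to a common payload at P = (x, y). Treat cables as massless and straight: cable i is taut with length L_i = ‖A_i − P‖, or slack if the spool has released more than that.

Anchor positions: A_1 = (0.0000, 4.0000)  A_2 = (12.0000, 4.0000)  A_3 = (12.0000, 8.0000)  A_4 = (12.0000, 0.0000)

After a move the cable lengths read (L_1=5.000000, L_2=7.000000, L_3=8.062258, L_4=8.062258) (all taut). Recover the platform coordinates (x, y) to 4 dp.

(5.0000, 4.0000)

circle eqns → linear via eq_j − eq_1; set c_j = A_j·A_j − L_j²
c_1 = 0.0000+16.0000−25.0000 = -9.0000
-24.0000·x + 0.0000·y = c_1−c_2 = -120.0000
-24.0000·x − 8.0000·y = c_1−c_3 = -152.0000
-24.0000·x + 8.0000·y = c_1−c_4 = -88.0000
solve first two rows → x=5.0000, y=4.0000
check cable 4: ‖A_4−P‖² = 65.0000 ≈ L_4² = 65.0000 ✓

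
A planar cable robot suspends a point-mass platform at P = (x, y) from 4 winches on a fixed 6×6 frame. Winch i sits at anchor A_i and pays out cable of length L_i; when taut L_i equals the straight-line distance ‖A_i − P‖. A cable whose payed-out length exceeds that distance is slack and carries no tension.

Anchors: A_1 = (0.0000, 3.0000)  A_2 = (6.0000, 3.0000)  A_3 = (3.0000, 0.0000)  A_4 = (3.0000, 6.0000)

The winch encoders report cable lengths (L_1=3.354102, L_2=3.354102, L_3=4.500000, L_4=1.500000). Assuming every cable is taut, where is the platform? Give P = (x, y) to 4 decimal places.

each cable: (A_i−P)·(A_i−P) = L_i²; let c_i = ‖A_i‖²−L_i²
c_1 = 0.0000+9.0000−11.2500 = -2.2500
row 1: -12.0000x + 0.0000y = -36.0000  (c_2=33.7500)
row 2: -6.0000x + 6.0000y = 9.0000  (c_3=-11.2500)
row 3: -6.0000x − 6.0000y = -45.0000  (c_4=42.7500)
Cramer on rows 1–2 → x = 3.0000, y = 4.5000
check cable 4: ‖A_4−P‖² = 2.2500 ≈ L_4² = 2.2500 ✓

(3.0000, 4.5000)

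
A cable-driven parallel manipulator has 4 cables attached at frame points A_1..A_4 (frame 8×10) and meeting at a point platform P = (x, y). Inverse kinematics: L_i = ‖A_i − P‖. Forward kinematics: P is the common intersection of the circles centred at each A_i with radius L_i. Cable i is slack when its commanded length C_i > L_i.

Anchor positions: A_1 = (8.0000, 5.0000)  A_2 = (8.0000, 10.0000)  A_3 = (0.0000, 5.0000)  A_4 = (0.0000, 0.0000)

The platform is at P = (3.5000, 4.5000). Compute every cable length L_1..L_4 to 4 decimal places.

L_1 = √((8.0000−3.5000)² + (5.0000−4.5000)²) = 4.5277
L_2 = √((8.0000−3.5000)² + (10.0000−4.5000)²) = 7.1063
L_3 = √((0.0000−3.5000)² + (5.0000−4.5000)²) = 3.5355
L_4 = √((0.0000−3.5000)² + (0.0000−4.5000)²) = 5.7009

(4.5277, 7.1063, 3.5355, 5.7009)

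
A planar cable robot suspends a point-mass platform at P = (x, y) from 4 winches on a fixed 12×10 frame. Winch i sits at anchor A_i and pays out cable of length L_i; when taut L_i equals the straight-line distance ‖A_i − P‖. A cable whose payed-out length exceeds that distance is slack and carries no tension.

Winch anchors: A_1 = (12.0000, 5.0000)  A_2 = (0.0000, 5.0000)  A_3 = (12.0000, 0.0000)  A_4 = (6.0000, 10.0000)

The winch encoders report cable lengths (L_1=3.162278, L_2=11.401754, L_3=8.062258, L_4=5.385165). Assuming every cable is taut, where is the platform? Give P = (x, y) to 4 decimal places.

(11.0000, 8.0000)

each cable: (A_i−P)·(A_i−P) = L_i²; let k_i = ‖A_i‖²−L_i²
k_1 = 144.0000+25.0000−10.0000 = 159.0000
row 1: 24.0000x + 0.0000y = 264.0000  (k_2=-105.0000)
row 2: 0.0000x + 10.0000y = 80.0000  (k_3=79.0000)
row 3: 12.0000x − 10.0000y = 52.0000  (k_4=107.0000)
Cramer on rows 1–2 → x = 11.0000, y = 8.0000
check cable 4: ‖A_4−P‖² = 29.0000 ≈ L_4² = 29.0000 ✓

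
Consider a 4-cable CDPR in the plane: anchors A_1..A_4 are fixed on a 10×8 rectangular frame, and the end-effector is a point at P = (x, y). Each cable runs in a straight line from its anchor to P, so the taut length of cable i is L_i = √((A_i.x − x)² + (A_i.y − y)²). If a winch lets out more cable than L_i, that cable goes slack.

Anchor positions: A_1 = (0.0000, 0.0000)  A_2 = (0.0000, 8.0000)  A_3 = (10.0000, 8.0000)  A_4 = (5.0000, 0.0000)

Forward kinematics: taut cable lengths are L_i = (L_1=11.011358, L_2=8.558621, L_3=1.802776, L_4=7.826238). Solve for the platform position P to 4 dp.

(8.5000, 7.0000)

expand ‖A_i−P‖²=L_i² and subtract eq 1 (k_i ≔ ‖A_i‖²−L_i²)
k_1 = 0.0000+0.0000−121.2500 = -121.2500
eq1−eq2 → [0.0000  -16.0000]·P = -112.0000
eq1−eq3 → [-20.0000  -16.0000]·P = -282.0000
eq1−eq4 → [-10.0000  0.0000]·P = -85.0000
2×2 solve → P = (8.5000, 7.0000)
check cable 4: ‖A_4−P‖² = 61.2500 ≈ L_4² = 61.2500 ✓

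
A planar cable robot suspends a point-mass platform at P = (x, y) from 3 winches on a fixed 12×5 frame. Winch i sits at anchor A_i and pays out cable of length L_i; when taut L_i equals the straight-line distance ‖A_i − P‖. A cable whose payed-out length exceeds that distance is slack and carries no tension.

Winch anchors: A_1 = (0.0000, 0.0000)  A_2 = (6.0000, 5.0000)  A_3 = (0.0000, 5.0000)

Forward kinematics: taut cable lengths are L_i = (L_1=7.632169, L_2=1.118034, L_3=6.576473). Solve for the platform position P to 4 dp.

each cable: (A_i−P)·(A_i−P) = L_i²; let q_i = ‖A_i‖²−L_i²
q_1 = 0.0000+0.0000−58.2500 = -58.2500
row 1: -12.0000x − 10.0000y = -118.0000  (q_2=59.7500)
row 2: 0.0000x − 10.0000y = -40.0000  (q_3=-18.2500)
Cramer on rows 1–2 → x = 6.5000, y = 4.0000

(6.5000, 4.0000)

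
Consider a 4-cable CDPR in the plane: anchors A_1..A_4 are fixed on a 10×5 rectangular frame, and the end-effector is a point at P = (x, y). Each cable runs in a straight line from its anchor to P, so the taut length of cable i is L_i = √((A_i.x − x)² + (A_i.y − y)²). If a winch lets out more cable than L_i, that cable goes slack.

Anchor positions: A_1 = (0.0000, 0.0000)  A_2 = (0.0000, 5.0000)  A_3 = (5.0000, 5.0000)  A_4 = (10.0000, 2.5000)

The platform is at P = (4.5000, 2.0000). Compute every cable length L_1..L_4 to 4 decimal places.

(4.9244, 5.4083, 3.0414, 5.5227)

L_1 = √((0.0000−4.5000)² + (0.0000−2.0000)²) = 4.9244
L_2 = √((0.0000−4.5000)² + (5.0000−2.0000)²) = 5.4083
L_3 = √((5.0000−4.5000)² + (5.0000−2.0000)²) = 3.0414
L_4 = √((10.0000−4.5000)² + (2.5000−2.0000)²) = 5.5227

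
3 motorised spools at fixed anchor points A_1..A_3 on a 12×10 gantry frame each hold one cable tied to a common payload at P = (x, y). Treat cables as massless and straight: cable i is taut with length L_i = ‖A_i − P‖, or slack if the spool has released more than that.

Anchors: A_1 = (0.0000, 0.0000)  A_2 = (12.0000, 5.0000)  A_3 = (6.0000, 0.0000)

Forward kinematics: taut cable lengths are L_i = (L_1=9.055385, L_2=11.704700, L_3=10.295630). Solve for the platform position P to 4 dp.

expand ‖A_i−P‖²=L_i² and subtract eq 1 (q_i ≔ ‖A_i‖²−L_i²)
q_1 = 0.0000+0.0000−82.0000 = -82.0000
eq1−eq2 → [-24.0000  -10.0000]·P = -114.0000
eq1−eq3 → [-12.0000  0.0000]·P = -12.0000
2×2 solve → P = (1.0000, 9.0000)

(1.0000, 9.0000)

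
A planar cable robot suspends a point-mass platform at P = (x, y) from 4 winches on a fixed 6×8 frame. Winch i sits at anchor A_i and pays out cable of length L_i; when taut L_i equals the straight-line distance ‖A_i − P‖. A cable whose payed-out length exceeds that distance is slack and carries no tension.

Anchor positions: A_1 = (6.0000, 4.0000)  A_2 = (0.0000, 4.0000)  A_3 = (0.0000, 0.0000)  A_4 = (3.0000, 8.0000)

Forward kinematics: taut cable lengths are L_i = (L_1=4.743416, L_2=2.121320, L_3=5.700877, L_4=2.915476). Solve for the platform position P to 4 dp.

circle eqns → linear via eq_j − eq_1; set k_j = A_j·A_j − L_j²
k_1 = 36.0000+16.0000−22.5000 = 29.5000
12.0000·x + 0.0000·y = k_1−k_2 = 18.0000
12.0000·x + 8.0000·y = k_1−k_3 = 62.0000
6.0000·x − 8.0000·y = k_1−k_4 = -35.0000
solve first two rows → x=1.5000, y=5.5000
check cable 4: ‖A_4−P‖² = 8.5000 ≈ L_4² = 8.5000 ✓

(1.5000, 5.5000)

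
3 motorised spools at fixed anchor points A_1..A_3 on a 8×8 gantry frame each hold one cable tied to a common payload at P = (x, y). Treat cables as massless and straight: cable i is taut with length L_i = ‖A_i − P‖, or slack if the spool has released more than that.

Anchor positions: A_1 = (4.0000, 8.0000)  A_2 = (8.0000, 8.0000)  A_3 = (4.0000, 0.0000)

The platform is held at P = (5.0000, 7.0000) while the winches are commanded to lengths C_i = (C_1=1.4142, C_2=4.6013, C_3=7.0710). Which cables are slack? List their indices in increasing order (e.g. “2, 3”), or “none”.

2

cable 1: √((-1.0000)²+(1.0000)²)=1.4142, C_1=1.4142: taut
cable 2: √((3.0000)²+(1.0000)²)=3.1623, C_2=4.6013: slack
cable 3: √((-1.0000)²+(-7.0000)²)=7.0711, C_3=7.0710: taut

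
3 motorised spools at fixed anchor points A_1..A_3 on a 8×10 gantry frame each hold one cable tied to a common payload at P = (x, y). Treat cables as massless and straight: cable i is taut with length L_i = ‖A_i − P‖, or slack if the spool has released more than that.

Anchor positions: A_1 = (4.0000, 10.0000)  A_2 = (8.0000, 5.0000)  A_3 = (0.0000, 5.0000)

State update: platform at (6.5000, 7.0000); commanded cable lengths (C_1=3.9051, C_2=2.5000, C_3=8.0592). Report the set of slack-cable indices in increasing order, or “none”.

3

cable 1: √((-2.5000)²+(3.0000)²)=3.9051, C_1=3.9051: taut
cable 2: √((1.5000)²+(-2.0000)²)=2.5000, C_2=2.5000: taut
cable 3: √((-6.5000)²+(-2.0000)²)=6.8007, C_3=8.0592: slack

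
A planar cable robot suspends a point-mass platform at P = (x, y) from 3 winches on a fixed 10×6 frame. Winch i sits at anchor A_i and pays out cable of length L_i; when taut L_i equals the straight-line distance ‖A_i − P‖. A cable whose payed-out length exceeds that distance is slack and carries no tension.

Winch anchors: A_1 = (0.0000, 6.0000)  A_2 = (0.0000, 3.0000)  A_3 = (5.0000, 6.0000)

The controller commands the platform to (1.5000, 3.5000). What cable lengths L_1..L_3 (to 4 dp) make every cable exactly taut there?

L_1 = √((0.0000−1.5000)² + (6.0000−3.5000)²) = 2.9155
L_2 = √((0.0000−1.5000)² + (3.0000−3.5000)²) = 1.5811
L_3 = √((5.0000−1.5000)² + (6.0000−3.5000)²) = 4.3012

(2.9155, 1.5811, 4.3012)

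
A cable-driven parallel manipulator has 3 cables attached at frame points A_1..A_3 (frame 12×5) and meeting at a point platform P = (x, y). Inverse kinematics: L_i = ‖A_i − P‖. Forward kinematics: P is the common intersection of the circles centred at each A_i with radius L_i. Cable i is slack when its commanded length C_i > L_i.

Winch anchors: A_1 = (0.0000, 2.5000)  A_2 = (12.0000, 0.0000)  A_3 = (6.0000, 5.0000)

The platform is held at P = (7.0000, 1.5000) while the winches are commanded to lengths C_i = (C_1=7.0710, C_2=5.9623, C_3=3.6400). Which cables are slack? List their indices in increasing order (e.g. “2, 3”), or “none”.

cable 1: √((-7.0000)²+(1.0000)²)=7.0711, C_1=7.0710: taut
cable 2: √((5.0000)²+(-1.5000)²)=5.2202, C_2=5.9623: slack
cable 3: √((-1.0000)²+(3.5000)²)=3.6401, C_3=3.6400: taut

2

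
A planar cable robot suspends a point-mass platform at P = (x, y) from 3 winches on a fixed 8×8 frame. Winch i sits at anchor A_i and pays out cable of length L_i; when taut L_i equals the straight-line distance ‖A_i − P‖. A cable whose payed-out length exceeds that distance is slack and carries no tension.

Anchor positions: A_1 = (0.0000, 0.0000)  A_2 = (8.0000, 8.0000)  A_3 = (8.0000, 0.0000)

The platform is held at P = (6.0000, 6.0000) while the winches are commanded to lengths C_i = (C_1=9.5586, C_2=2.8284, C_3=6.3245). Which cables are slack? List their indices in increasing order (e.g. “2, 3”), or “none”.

i=1: geometric 8.4853 vs commanded 9.5586 ⇒ slack
i=2: geometric 2.8284 vs commanded 2.8284 ⇒ taut
i=3: geometric 6.3246 vs commanded 6.3245 ⇒ taut

1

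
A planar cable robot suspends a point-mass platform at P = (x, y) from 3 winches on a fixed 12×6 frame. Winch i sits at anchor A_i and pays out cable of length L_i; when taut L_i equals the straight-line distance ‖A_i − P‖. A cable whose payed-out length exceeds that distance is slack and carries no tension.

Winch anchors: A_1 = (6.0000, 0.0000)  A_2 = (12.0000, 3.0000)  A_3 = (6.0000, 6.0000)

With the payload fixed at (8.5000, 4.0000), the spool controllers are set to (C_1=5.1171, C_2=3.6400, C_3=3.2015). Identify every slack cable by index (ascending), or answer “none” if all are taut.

cable 1: L_1 = ‖A_1−P‖ = 4.7170;  C_1 = 5.1171 → slack
cable 2: L_2 = ‖A_2−P‖ = 3.6401;  C_2 = 3.6400 → taut
cable 3: L_3 = ‖A_3−P‖ = 3.2016;  C_3 = 3.2015 → taut

1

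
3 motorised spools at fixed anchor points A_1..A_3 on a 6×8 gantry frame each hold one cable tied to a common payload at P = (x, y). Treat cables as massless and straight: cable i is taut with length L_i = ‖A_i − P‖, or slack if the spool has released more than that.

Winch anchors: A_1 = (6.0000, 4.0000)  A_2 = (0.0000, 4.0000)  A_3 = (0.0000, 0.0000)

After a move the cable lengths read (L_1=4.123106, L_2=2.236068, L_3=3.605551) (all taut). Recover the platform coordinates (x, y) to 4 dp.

(2.0000, 3.0000)

circle eqns → linear via eq_j − eq_1; set c_j = A_j·A_j − L_j²
c_1 = 36.0000+16.0000−17.0000 = 35.0000
12.0000·x + 0.0000·y = c_1−c_2 = 24.0000
12.0000·x + 8.0000·y = c_1−c_3 = 48.0000
solve first two rows → x=2.0000, y=3.0000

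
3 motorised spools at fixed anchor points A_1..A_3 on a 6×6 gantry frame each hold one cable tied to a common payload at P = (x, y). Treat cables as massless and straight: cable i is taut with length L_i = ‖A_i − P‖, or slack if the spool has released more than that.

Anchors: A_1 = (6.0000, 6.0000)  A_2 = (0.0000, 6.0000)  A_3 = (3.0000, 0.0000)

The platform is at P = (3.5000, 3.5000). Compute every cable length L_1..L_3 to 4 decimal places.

L_1: Δ = A_1−P = (2.5000, 2.5000) → ‖Δ‖ = √12.5000 = 3.5355
L_2: Δ = A_2−P = (-3.5000, 2.5000) → ‖Δ‖ = √18.5000 = 4.3012
L_3: Δ = A_3−P = (-0.5000, -3.5000) → ‖Δ‖ = √12.5000 = 3.5355

(3.5355, 4.3012, 3.5355)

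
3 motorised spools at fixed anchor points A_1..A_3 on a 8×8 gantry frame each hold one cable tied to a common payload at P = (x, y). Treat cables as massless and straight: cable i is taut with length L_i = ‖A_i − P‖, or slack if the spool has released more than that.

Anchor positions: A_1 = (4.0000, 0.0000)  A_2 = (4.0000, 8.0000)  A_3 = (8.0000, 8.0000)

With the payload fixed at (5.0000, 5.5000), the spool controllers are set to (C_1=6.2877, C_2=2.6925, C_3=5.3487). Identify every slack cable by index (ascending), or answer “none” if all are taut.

i=1: geometric 5.5902 vs commanded 6.2877 ⇒ slack
i=2: geometric 2.6926 vs commanded 2.6925 ⇒ taut
i=3: geometric 3.9051 vs commanded 5.3487 ⇒ slack

1, 3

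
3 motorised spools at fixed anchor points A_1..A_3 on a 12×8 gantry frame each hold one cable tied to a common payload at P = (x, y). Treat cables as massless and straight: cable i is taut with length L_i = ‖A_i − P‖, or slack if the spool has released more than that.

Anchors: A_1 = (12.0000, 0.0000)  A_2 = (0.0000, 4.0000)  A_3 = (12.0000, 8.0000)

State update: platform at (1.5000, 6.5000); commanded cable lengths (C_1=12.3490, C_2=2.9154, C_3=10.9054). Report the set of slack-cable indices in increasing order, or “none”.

3

i=1: geometric 12.3491 vs commanded 12.3490 ⇒ taut
i=2: geometric 2.9155 vs commanded 2.9154 ⇒ taut
i=3: geometric 10.6066 vs commanded 10.9054 ⇒ slack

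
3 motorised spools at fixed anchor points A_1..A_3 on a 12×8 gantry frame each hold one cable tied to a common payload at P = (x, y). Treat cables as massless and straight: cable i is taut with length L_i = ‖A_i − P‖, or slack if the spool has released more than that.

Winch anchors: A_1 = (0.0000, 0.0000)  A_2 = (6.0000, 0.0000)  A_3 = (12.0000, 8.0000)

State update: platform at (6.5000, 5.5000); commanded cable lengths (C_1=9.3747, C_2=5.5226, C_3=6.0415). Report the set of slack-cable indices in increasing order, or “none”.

cable 1: √((-6.5000)²+(-5.5000)²)=8.5147, C_1=9.3747: slack
cable 2: √((-0.5000)²+(-5.5000)²)=5.5227, C_2=5.5226: taut
cable 3: √((5.5000)²+(2.5000)²)=6.0415, C_3=6.0415: taut

1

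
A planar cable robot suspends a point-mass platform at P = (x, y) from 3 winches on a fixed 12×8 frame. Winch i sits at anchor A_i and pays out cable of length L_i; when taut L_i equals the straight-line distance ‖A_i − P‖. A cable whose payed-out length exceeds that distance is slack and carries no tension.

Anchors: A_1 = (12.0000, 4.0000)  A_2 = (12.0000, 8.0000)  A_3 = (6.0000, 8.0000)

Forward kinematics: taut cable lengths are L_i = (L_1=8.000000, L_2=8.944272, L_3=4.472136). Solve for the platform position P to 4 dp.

(4.0000, 4.0000)

each cable: (A_i−P)·(A_i−P) = L_i²; let k_i = ‖A_i‖²−L_i²
k_1 = 144.0000+16.0000−64.0000 = 96.0000
row 1: 0.0000x − 8.0000y = -32.0000  (k_2=128.0000)
row 2: 12.0000x − 8.0000y = 16.0000  (k_3=80.0000)
Cramer on rows 1–2 → x = 4.0000, y = 4.0000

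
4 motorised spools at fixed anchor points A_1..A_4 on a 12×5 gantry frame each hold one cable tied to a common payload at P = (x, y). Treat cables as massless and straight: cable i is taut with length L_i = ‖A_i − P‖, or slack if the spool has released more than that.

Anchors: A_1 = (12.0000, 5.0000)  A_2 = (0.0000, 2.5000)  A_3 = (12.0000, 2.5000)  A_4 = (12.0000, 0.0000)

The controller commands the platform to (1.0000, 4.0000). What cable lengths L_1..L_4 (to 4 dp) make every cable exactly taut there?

(11.0454, 1.8028, 11.1018, 11.7047)

L_1 = √((12.0000−1.0000)² + (5.0000−4.0000)²) = 11.0454
L_2 = √((0.0000−1.0000)² + (2.5000−4.0000)²) = 1.8028
L_3 = √((12.0000−1.0000)² + (2.5000−4.0000)²) = 11.1018
L_4 = √((12.0000−1.0000)² + (0.0000−4.0000)²) = 11.7047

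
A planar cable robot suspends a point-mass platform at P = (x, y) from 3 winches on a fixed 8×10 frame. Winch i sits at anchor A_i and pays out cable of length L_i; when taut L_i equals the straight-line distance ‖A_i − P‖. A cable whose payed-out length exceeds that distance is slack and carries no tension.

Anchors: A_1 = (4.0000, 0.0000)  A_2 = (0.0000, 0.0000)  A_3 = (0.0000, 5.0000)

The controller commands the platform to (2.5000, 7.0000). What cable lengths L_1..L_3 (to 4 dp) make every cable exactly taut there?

(7.1589, 7.4330, 3.2016)

cable 1: Δx=1.5000, Δy=-7.0000; L_1 = √(Δx²+Δy²) = 7.1589
cable 2: Δx=-2.5000, Δy=-7.0000; L_2 = √(Δx²+Δy²) = 7.4330
cable 3: Δx=-2.5000, Δy=-2.0000; L_3 = √(Δx²+Δy²) = 3.2016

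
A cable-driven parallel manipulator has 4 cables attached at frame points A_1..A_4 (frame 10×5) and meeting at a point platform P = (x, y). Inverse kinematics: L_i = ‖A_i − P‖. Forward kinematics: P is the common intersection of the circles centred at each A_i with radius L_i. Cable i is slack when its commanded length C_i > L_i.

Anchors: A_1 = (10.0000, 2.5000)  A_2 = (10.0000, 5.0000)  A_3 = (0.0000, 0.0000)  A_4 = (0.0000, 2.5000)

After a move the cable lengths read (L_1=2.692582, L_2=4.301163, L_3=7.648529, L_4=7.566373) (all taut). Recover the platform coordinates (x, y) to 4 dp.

(7.5000, 1.5000)

circle eqns → linear via eq_j − eq_1; set q_j = A_j·A_j − L_j²
q_1 = 100.0000+6.2500−7.2500 = 99.0000
0.0000·x − 5.0000·y = q_1−q_2 = -7.5000
20.0000·x + 5.0000·y = q_1−q_3 = 157.5000
20.0000·x + 0.0000·y = q_1−q_4 = 150.0000
solve first two rows → x=7.5000, y=1.5000
check cable 4: ‖A_4−P‖² = 57.2500 ≈ L_4² = 57.2500 ✓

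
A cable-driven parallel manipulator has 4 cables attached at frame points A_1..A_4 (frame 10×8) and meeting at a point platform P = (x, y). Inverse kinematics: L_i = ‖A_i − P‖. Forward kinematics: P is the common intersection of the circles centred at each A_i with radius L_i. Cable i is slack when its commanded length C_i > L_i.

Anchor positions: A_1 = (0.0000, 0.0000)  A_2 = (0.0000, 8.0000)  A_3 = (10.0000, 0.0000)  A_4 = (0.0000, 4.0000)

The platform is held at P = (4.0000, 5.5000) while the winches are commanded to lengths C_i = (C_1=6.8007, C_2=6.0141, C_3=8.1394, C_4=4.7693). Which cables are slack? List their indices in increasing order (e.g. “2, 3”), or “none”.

2, 4

i=1: geometric 6.8007 vs commanded 6.8007 ⇒ taut
i=2: geometric 4.7170 vs commanded 6.0141 ⇒ slack
i=3: geometric 8.1394 vs commanded 8.1394 ⇒ taut
i=4: geometric 4.2720 vs commanded 4.7693 ⇒ slack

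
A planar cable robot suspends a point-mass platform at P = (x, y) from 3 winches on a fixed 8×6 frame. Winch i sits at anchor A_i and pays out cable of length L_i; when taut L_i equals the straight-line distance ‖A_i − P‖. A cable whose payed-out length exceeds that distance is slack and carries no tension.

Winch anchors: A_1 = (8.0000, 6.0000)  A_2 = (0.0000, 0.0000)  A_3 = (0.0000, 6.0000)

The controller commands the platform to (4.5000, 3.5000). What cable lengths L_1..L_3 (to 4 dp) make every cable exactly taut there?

(4.3012, 5.7009, 5.1478)

L_1 = √((8.0000−4.5000)² + (6.0000−3.5000)²) = 4.3012
L_2 = √((0.0000−4.5000)² + (0.0000−3.5000)²) = 5.7009
L_3 = √((0.0000−4.5000)² + (6.0000−3.5000)²) = 5.1478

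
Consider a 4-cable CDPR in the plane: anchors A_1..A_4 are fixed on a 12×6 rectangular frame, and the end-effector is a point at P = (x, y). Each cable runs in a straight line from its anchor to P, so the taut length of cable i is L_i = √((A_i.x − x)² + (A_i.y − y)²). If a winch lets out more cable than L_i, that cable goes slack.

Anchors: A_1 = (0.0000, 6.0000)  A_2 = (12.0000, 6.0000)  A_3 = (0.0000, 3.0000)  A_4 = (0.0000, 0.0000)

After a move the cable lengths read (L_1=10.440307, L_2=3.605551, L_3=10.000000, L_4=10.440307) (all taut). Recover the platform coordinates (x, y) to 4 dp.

(10.0000, 3.0000)

expand ‖A_i−P‖²=L_i² and subtract eq 1 (c_i ≔ ‖A_i‖²−L_i²)
c_1 = 0.0000+36.0000−109.0000 = -73.0000
eq1−eq2 → [-24.0000  0.0000]·P = -240.0000
eq1−eq3 → [0.0000  6.0000]·P = 18.0000
eq1−eq4 → [0.0000  12.0000]·P = 36.0000
2×2 solve → P = (10.0000, 3.0000)
check cable 4: ‖A_4−P‖² = 109.0000 ≈ L_4² = 109.0000 ✓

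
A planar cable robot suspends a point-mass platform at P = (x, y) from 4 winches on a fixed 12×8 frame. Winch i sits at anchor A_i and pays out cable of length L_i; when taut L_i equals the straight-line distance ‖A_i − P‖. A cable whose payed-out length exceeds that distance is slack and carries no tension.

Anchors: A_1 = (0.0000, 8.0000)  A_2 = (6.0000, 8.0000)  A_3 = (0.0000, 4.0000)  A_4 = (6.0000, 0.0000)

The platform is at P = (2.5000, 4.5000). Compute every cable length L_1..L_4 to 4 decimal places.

(4.3012, 4.9497, 2.5495, 5.7009)

cable 1: Δx=-2.5000, Δy=3.5000; L_1 = √(Δx²+Δy²) = 4.3012
cable 2: Δx=3.5000, Δy=3.5000; L_2 = √(Δx²+Δy²) = 4.9497
cable 3: Δx=-2.5000, Δy=-0.5000; L_3 = √(Δx²+Δy²) = 2.5495
cable 4: Δx=3.5000, Δy=-4.5000; L_4 = √(Δx²+Δy²) = 5.7009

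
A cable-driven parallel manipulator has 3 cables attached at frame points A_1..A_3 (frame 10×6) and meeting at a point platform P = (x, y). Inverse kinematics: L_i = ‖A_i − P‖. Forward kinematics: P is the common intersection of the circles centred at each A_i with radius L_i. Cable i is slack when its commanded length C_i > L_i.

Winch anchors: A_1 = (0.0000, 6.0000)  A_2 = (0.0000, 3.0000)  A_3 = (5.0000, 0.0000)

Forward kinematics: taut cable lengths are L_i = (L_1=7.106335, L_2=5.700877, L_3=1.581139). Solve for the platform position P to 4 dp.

each cable: (A_i−P)·(A_i−P) = L_i²; let k_i = ‖A_i‖²−L_i²
k_1 = 0.0000+36.0000−50.5000 = -14.5000
row 1: 0.0000x + 6.0000y = 9.0000  (k_2=-23.5000)
row 2: -10.0000x + 12.0000y = -37.0000  (k_3=22.5000)
Cramer on rows 1–2 → x = 5.5000, y = 1.5000

(5.5000, 1.5000)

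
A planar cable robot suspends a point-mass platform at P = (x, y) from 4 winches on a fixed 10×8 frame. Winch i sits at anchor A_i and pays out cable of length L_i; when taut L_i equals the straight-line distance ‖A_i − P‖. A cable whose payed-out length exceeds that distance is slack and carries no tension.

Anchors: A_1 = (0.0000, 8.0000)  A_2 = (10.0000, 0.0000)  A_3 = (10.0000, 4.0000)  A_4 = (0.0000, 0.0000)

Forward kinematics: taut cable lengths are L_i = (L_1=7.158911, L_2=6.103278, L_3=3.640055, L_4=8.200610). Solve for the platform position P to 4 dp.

(6.5000, 5.0000)

each cable: (A_i−P)·(A_i−P) = L_i²; let c_i = ‖A_i‖²−L_i²
c_1 = 0.0000+64.0000−51.2500 = 12.7500
row 1: -20.0000x + 16.0000y = -50.0000  (c_2=62.7500)
row 2: -20.0000x + 8.0000y = -90.0000  (c_3=102.7500)
row 3: 0.0000x + 16.0000y = 80.0000  (c_4=-67.2500)
Cramer on rows 1–2 → x = 6.5000, y = 5.0000
check cable 4: ‖A_4−P‖² = 67.2500 ≈ L_4² = 67.2500 ✓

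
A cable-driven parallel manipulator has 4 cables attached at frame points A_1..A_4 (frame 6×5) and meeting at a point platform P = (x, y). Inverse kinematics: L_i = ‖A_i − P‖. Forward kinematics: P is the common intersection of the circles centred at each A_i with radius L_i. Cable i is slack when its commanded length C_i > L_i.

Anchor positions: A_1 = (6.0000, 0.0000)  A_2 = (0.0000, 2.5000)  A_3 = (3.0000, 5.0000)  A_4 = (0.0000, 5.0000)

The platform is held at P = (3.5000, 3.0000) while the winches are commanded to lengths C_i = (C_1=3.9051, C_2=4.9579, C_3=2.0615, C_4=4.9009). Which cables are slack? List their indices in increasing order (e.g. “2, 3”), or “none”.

2, 4

cable 1: L_1 = ‖A_1−P‖ = 3.9051;  C_1 = 3.9051 → taut
cable 2: L_2 = ‖A_2−P‖ = 3.5355;  C_2 = 4.9579 → slack
cable 3: L_3 = ‖A_3−P‖ = 2.0616;  C_3 = 2.0615 → taut
cable 4: L_4 = ‖A_4−P‖ = 4.0311;  C_4 = 4.9009 → slack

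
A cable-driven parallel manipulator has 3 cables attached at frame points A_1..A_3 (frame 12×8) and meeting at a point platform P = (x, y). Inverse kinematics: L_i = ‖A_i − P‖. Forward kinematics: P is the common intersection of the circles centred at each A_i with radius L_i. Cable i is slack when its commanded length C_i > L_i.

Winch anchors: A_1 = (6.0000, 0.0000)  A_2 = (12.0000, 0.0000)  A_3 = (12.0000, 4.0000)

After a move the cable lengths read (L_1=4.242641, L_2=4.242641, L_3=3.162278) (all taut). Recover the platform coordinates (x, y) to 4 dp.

circle eqns → linear via eq_j − eq_1; set c_j = A_j·A_j − L_j²
c_1 = 36.0000+0.0000−18.0000 = 18.0000
-12.0000·x + 0.0000·y = c_1−c_2 = -108.0000
-12.0000·x − 8.0000·y = c_1−c_3 = -132.0000
solve first two rows → x=9.0000, y=3.0000

(9.0000, 3.0000)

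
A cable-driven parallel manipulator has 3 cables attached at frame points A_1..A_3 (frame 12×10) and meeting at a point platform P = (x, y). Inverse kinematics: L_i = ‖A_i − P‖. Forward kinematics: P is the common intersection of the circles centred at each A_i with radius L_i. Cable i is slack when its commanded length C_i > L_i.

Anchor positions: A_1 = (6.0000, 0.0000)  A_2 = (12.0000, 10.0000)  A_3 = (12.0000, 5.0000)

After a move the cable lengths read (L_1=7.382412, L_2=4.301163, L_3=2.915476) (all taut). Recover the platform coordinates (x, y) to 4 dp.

(9.5000, 6.5000)

circle eqns → linear via eq_j − eq_1; set q_j = A_j·A_j − L_j²
q_1 = 36.0000+0.0000−54.5000 = -18.5000
-12.0000·x − 20.0000·y = q_1−q_2 = -244.0000
-12.0000·x − 10.0000·y = q_1−q_3 = -179.0000
solve first two rows → x=9.5000, y=6.5000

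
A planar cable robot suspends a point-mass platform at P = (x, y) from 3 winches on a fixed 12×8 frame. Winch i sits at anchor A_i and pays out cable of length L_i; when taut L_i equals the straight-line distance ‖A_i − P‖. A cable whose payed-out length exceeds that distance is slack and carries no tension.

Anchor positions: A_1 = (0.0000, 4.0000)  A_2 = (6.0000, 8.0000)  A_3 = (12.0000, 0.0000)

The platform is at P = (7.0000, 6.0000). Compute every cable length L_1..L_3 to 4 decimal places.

L_1: Δ = A_1−P = (-7.0000, -2.0000) → ‖Δ‖ = √53.0000 = 7.2801
L_2: Δ = A_2−P = (-1.0000, 2.0000) → ‖Δ‖ = √5.0000 = 2.2361
L_3: Δ = A_3−P = (5.0000, -6.0000) → ‖Δ‖ = √61.0000 = 7.8102

(7.2801, 2.2361, 7.8102)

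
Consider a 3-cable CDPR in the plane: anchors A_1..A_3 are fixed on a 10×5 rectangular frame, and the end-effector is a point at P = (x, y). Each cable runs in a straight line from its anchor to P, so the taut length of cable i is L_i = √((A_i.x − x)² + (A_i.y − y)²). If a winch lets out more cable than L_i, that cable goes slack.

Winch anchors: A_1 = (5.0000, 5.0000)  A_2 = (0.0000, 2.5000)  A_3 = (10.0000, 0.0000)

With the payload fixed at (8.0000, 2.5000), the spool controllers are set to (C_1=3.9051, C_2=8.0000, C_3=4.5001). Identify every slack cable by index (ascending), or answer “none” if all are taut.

3

cable 1: L_1 = ‖A_1−P‖ = 3.9051;  C_1 = 3.9051 → taut
cable 2: L_2 = ‖A_2−P‖ = 8.0000;  C_2 = 8.0000 → taut
cable 3: L_3 = ‖A_3−P‖ = 3.2016;  C_3 = 4.5001 → slack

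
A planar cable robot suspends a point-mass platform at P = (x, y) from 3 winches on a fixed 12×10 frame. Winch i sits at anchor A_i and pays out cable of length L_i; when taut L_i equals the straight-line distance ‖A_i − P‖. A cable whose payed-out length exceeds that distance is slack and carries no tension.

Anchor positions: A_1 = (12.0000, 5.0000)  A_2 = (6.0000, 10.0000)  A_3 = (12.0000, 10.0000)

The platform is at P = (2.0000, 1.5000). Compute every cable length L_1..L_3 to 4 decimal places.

(10.5948, 9.3941, 13.1244)

L_1: Δ = A_1−P = (10.0000, 3.5000) → ‖Δ‖ = √112.2500 = 10.5948
L_2: Δ = A_2−P = (4.0000, 8.5000) → ‖Δ‖ = √88.2500 = 9.3941
L_3: Δ = A_3−P = (10.0000, 8.5000) → ‖Δ‖ = √172.2500 = 13.1244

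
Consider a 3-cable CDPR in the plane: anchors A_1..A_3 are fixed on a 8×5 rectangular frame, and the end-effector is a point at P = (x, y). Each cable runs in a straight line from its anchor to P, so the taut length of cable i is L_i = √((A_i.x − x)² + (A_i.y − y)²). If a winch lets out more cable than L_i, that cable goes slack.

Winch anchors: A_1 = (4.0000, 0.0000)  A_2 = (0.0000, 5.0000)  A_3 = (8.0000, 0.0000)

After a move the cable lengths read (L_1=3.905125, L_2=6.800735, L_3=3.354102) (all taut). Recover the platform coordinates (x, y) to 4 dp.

(6.5000, 3.0000)

each cable: (A_i−P)·(A_i−P) = L_i²; let c_i = ‖A_i‖²−L_i²
c_1 = 16.0000+0.0000−15.2500 = 0.7500
row 1: 8.0000x − 10.0000y = 22.0000  (c_2=-21.2500)
row 2: -8.0000x + 0.0000y = -52.0000  (c_3=52.7500)
Cramer on rows 1–2 → x = 6.5000, y = 3.0000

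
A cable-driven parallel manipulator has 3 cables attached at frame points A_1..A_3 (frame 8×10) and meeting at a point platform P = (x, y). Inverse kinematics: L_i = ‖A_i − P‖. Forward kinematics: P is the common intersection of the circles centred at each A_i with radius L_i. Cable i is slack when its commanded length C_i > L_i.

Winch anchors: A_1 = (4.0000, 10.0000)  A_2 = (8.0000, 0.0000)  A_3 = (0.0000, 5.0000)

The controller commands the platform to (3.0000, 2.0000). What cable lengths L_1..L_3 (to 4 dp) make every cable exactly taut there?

cable 1: Δx=1.0000, Δy=8.0000; L_1 = √(Δx²+Δy²) = 8.0623
cable 2: Δx=5.0000, Δy=-2.0000; L_2 = √(Δx²+Δy²) = 5.3852
cable 3: Δx=-3.0000, Δy=3.0000; L_3 = √(Δx²+Δy²) = 4.2426

(8.0623, 5.3852, 4.2426)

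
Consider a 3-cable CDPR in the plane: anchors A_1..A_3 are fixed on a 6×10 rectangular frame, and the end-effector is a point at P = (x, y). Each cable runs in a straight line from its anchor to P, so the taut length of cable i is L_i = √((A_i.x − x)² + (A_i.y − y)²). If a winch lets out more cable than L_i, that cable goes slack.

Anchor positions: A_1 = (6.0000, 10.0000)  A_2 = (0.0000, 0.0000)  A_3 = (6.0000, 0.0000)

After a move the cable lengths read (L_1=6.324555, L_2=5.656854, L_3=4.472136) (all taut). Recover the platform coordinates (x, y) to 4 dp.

each cable: (A_i−P)·(A_i−P) = L_i²; let q_i = ‖A_i‖²−L_i²
q_1 = 36.0000+100.0000−40.0000 = 96.0000
row 1: 12.0000x + 20.0000y = 128.0000  (q_2=-32.0000)
row 2: 0.0000x + 20.0000y = 80.0000  (q_3=16.0000)
Cramer on rows 1–2 → x = 4.0000, y = 4.0000

(4.0000, 4.0000)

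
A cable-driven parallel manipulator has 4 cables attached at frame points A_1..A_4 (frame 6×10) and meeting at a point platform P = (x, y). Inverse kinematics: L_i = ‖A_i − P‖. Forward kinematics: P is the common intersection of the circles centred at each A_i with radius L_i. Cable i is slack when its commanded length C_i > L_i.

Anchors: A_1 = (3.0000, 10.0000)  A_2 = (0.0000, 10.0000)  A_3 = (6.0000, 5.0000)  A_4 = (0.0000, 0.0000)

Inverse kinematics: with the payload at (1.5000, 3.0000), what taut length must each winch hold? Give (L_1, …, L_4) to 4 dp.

L_1 = √((3.0000−1.5000)² + (10.0000−3.0000)²) = 7.1589
L_2 = √((0.0000−1.5000)² + (10.0000−3.0000)²) = 7.1589
L_3 = √((6.0000−1.5000)² + (5.0000−3.0000)²) = 4.9244
L_4 = √((0.0000−1.5000)² + (0.0000−3.0000)²) = 3.3541

(7.1589, 7.1589, 4.9244, 3.3541)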